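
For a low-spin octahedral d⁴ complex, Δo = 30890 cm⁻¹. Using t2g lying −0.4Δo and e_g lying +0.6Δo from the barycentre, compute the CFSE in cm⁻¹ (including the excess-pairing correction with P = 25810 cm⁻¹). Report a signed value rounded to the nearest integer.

Configuration: t2g^4 e_g^0.
CFSE(orbital) = 4×(-0.4Δo) + 0×(0.6Δo) = -1.6Δo; with Δo = 30890 cm⁻¹ that is -49424 cm⁻¹.
Pairing penalty: 1 pair vs 0 in the high-spin reference → 1 extra × P = 25810 cm⁻¹.
Net CFSE = -49424 + 25810 = -23614 cm⁻¹.

-23614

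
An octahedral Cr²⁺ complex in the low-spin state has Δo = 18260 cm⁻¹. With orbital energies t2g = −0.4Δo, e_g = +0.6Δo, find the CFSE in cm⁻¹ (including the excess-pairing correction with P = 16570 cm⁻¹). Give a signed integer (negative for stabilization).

Cr is in group 6, so Cr²⁺ is d⁴ (6 − 2 = 4).
Configuration: t2g^4 e_g^0.
The orbital stabilization is -1.6Δo = -1.6 × 18260 = -29216 cm⁻¹.
High-spin d⁴ would be t2g^3 e_g^1 with 0 pairs; low-spin has 1, so 1 excess pair costs +1P = +16570 cm⁻¹.
Net CFSE = -29216 + 16570 = -12646 cm⁻¹.

-12646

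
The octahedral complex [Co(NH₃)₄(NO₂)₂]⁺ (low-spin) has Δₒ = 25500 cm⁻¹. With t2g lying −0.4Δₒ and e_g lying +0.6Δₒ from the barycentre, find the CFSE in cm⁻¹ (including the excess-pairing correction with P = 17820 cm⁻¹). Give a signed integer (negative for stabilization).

Ligand charges: 4×(+0) from NH₃ and 2×(-1) from NO₂⁻ sum to -2; with overall charge +1, Co is +3.
Co sits in group 9; removing 3 electrons leaves Co³⁺ with 9 − 3 = 6 d electrons.
Configuration: t2g^6 e_g^0.
Orbital CFSE = 6(-0.4) + 0(0.6) = -2.4Δₒ = -2.4 × 25500 = -61200 cm⁻¹.
Pairing penalty: 3 pairs vs 1 in the high-spin reference → 2 extra × P = 35640 cm⁻¹.
Overall CFSE = -61200 + 35640 = -25560 cm⁻¹.

-25560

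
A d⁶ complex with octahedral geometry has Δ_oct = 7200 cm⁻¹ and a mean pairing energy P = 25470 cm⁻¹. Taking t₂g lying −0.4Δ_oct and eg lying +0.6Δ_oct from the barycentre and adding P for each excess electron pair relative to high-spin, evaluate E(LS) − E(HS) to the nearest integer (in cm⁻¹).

High-spin: t₂g⁴ eg², CFSE = -0.4Δ_oct = -2880 cm⁻¹.
For low-spin the configuration is t₂g⁶ eg⁰: orbital energy -2.4 × 7200 = -17280 cm⁻¹, and 2 additional pairs relative to high-spin add 50940 cm⁻¹, giving 33660 cm⁻¹.
Thus E(LS) − E(HS) = 36540 cm⁻¹.

36540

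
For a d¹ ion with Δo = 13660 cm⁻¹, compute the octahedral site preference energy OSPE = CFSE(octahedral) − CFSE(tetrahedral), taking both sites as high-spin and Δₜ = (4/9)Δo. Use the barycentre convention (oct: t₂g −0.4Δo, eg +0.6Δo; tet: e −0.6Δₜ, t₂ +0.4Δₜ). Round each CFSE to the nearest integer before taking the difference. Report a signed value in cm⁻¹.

-1821

Octahedral high-spin t2g^1 e_g^0: CFSE = -0.4 × 13660 = -5464 cm⁻¹.
Tetrahedral e^1 t2^0 gives -0.6Δₜ = -0.6 × (4/9) × 13660 = -3643 cm⁻¹.
Subtracting, OSPE = -5464 − (-3643) = -1821 cm⁻¹.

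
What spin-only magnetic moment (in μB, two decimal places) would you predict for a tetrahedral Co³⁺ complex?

Group 9 minus oxidation state +3 gives a d⁶ configuration for Co³⁺.
With tetrahedral geometry the complex is necessarily high-spin.
Configuration: e³ t₂³ → 4 unpaired electrons.
μ(spin-only) = √[4(4+2)] = √24 ≈ 4.90 μB.

4.90 μB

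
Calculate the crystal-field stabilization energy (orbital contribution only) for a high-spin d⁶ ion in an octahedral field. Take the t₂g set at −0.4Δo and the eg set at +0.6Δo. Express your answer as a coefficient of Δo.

Configuration: t₂g⁴ eg².
CFSE = 4(-0.4Δo) + 2(0.6Δo) = -1.6Δo + 1.2Δo = -0.4Δo.

-0.4 Δo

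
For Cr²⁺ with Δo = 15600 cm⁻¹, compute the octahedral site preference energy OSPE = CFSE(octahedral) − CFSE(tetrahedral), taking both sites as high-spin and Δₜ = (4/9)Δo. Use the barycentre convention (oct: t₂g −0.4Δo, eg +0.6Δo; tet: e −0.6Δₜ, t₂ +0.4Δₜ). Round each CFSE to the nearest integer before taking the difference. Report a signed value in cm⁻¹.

Cr²⁺: group 6, so d-count = 6 − 2 = 4.
In an octahedral site d⁴ (HS) is t₂g³ eg¹, giving CFSE(oct) = -0.6Δo = -9360 cm⁻¹.
Tetrahedral e² t₂² gives -0.4Δₜ = -0.4 × (4/9) × 15600 = -2773 cm⁻¹.
OSPE = CFSE(oct) − CFSE(tet) = -9360 − (-2773) = -6587 cm⁻¹.

-6587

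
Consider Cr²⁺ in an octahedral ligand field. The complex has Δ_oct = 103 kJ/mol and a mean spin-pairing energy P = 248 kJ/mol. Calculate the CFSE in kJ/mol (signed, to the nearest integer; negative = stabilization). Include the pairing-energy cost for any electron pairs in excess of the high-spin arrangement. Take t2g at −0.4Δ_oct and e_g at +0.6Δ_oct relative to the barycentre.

Group 6 minus oxidation state +2 gives a d⁴ configuration for Cr²⁺.
Since Δ_oct = 103 kJ/mol < P = 248 kJ/mol, the complex adopts the high-spin configuration.
Configuration: t2g^3 e_g^1.
Orbital CFSE = -0.6Δ_oct = -0.6 × 103 = -62 kJ/mol.
High-spin has no excess pairs, so no pairing correction applies.

-62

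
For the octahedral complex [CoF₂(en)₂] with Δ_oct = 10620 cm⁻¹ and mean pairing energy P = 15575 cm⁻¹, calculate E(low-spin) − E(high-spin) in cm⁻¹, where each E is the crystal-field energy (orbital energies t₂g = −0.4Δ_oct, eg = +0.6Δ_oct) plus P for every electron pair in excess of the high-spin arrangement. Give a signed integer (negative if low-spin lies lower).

Ligand charges: 2×(-1) from F⁻ and 2×(+0) from en sum to -2; with overall charge +0, Co is +2.
Co sits in group 9; removing 2 electrons leaves Co²⁺ with 9 − 2 = 7 d electrons.
High-spin: t₂g⁵ eg², CFSE = -0.8Δ_oct = -8496 cm⁻¹.
Low-spin t₂g⁶ eg¹ gives -1.8Δ_oct = -19116 cm⁻¹, but forming 1 extra pair costs 1P = 15575 cm⁻¹, so E(LS) = -19116 + 15575 = -3541 cm⁻¹.
The difference is -3541 − (-8496) = 4955 cm⁻¹, so high-spin lies lower.

4955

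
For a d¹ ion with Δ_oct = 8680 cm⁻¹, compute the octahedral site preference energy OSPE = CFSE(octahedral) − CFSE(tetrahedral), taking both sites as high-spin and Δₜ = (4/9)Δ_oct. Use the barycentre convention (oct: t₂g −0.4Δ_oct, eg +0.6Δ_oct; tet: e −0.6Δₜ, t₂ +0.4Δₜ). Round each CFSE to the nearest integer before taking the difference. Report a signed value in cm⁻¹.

-1157

Octahedral high-spin t₂g¹ eg⁰: CFSE = -0.4 × 8680 = -3472 cm⁻¹.
Tetrahedral: e¹ t₂⁰, CFSE = 1(−0.6) + 0(+0.4) = -0.6Δₜ = -0.6 × (4/9) × 8680 = -2315 cm⁻¹.
OSPE = CFSE(oct) − CFSE(tet) = -3472 − (-2315) = -1157 cm⁻¹.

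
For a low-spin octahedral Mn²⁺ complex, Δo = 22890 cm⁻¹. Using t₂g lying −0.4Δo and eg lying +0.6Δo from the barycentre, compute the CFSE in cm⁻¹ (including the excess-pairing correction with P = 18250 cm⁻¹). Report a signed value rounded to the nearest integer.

Mn²⁺: group 7, so d-count = 7 − 2 = 5.
Configuration: t₂g⁵ eg⁰.
CFSE(orbital) = 5×(-0.4Δo) + 0×(0.6Δo) = -2.0Δo; with Δo = 22890 cm⁻¹ that is -45780 cm⁻¹.
Pairing penalty: 2 pairs vs 0 in the high-spin reference → 2 extra × P = 36500 cm⁻¹.
Net CFSE = -45780 + 36500 = -9280 cm⁻¹.

-9280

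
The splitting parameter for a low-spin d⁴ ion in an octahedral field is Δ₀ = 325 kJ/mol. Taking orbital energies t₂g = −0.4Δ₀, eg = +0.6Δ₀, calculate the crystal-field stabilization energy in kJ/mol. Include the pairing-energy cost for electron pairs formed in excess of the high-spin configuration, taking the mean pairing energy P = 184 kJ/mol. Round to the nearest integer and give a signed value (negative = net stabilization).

-336

The d⁴ electrons fill as t₂g⁴ eg⁰.
The orbital stabilization is -1.6Δ₀ = -1.6 × 325 = -520 kJ/mol.
Pairing penalty: 1 pair vs 0 in the high-spin reference → 1 extra × P = 184 kJ/mol.
Net CFSE = -520 + 184 = -336 kJ/mol.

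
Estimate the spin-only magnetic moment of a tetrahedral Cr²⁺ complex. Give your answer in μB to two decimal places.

4.90 μB

Cr is in group 6, so Cr²⁺ is d⁴ (6 − 2 = 4).
Tetrahedral splitting is small, so the complex is high-spin.
Configuration: e² t₂² → 4 unpaired electrons.
μ(spin-only) = √[4(4+2)] = √24 ≈ 4.90 μB.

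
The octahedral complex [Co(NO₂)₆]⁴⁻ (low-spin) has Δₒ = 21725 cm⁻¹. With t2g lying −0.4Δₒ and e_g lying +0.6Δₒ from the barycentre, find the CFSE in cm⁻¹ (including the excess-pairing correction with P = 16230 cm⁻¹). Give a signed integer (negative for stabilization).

-22875

Each NO₂⁻ contributes -1; 6 × (-1) = -6. With overall charge -4, Co is in the +2 oxidation state.
Co sits in group 9; removing 2 electrons leaves Co²⁺ with 9 − 2 = 7 d electrons.
Electron filling gives t2g^6 e_g^1.
CFSE(orbital) = 6×(-0.4Δₒ) + 1×(0.6Δₒ) = -1.8Δₒ; with Δₒ = 21725 cm⁻¹ that is -39105 cm⁻¹.
Pairing penalty: 3 pairs vs 2 in the high-spin reference → 1 extra × P = 16230 cm⁻¹.
Overall CFSE = -39105 + 16230 = -22875 cm⁻¹.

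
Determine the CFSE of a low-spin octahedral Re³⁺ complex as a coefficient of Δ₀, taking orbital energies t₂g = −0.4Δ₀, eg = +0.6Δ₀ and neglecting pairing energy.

-1.6 Δ₀

Group 7 minus oxidation state +3 gives a d⁴ configuration for Re³⁺.
Configuration: t₂g⁴ eg⁰.
CFSE = 4(-0.4Δ₀) + 0(0.6Δ₀) = -1.6Δ₀ + 0.0Δ₀ = -1.6Δ₀.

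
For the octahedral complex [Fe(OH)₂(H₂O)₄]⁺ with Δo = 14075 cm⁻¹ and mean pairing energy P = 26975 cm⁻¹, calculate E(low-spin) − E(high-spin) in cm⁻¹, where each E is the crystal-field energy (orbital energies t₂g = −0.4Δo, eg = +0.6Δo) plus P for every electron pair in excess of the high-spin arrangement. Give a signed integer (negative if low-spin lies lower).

Ligand charges: 2×(-1) from OH⁻ and 4×(+0) from H₂O sum to -2; with overall charge +1, Fe is +3.
Fe sits in group 8; removing 3 electrons leaves Fe³⁺ with 8 − 3 = 5 d electrons.
High-spin: t₂g³ eg², CFSE = 0.0Δo = 0 cm⁻¹.
Low-spin t₂g⁵ eg⁰ gives -2.0Δo = -28150 cm⁻¹, but forming 2 extra pairs costs 2P = 53950 cm⁻¹, so E(LS) = -28150 + 53950 = 25800 cm⁻¹.
E(LS) − E(HS) = 25800 − (0) = 25800 cm⁻¹.

25800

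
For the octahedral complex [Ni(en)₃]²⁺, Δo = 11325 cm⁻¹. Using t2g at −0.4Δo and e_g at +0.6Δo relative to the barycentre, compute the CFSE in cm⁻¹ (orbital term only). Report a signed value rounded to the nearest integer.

-13590

en is neutral, so the +2 overall charge sits on Ni: oxidation state +2.
Group 10 minus oxidation state +2 gives a d⁸ configuration for Ni²⁺.
Configuration: t2g^6 e_g^2.
Orbital CFSE = 6(-0.4) + 2(0.6) = -1.2Δo = -1.2 × 11325 = -13590 cm⁻¹.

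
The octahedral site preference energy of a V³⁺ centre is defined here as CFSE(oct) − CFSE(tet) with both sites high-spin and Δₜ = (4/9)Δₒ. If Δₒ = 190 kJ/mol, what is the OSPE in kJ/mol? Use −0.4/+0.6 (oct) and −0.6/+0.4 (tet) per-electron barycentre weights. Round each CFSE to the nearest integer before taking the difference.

-51

V is in group 5, so V³⁺ is d² (5 − 3 = 2).
Octahedral high-spin t₂g² eg⁰: CFSE = -0.8 × 190 = -152 kJ/mol.
Tetrahedral: e² t₂⁰, CFSE = 2(−0.6) + 0(+0.4) = -1.2Δₜ = -1.2 × (4/9) × 190 = -101 kJ/mol.
Subtracting, OSPE = -152 − (-101) = -51 kJ/mol.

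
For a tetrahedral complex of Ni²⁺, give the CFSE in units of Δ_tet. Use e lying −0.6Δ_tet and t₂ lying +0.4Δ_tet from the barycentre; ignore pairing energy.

Ni is in group 10, so Ni²⁺ is d⁸ (10 − 2 = 8).
With tetrahedral geometry the complex is necessarily high-spin.
Configuration: e⁴ t₂⁴.
CFSE = 4(-0.6Δ_tet) + 4(0.4Δ_tet) = -2.4Δ_tet + 1.6Δ_tet = -0.8Δ_tet.

-0.8 Δ_tet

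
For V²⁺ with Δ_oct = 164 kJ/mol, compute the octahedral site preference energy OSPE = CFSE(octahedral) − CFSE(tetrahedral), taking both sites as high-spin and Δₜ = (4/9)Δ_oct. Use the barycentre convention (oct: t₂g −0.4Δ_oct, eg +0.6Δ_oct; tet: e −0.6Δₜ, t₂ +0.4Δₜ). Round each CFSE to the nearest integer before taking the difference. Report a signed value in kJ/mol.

Group 5 minus oxidation state +2 gives a d³ configuration for V²⁺.
Octahedral high-spin t₂g³ eg⁰: CFSE = -1.2 × 164 = -197 kJ/mol.
In a tetrahedral site the filling is e² t₂¹: CFSE(tet) = -0.8Δₜ = -0.8 × (4/9)(164) = -58 kJ/mol.
OSPE = -197 − (-58) = -139 kJ/mol.

-139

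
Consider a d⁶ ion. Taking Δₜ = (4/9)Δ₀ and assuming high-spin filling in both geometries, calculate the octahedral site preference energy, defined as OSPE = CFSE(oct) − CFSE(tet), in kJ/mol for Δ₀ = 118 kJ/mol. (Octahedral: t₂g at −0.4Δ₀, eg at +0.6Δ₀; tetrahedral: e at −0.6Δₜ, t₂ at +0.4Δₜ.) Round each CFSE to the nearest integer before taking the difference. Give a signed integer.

-16

Octahedral high-spin t₂g⁴ eg²: CFSE = -0.4 × 118 = -47 kJ/mol.
Tetrahedral e³ t₂³ gives -0.6Δₜ = -0.6 × (4/9) × 118 = -31 kJ/mol.
Subtracting, OSPE = -47 − (-31) = -16 kJ/mol.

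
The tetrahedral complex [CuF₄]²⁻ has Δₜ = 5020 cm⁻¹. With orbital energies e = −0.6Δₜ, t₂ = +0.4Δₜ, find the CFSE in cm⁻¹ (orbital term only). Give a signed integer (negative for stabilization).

Each F⁻ contributes -1; 4 × (-1) = -4. With overall charge -2, Cu is in the +2 oxidation state.
Cu sits in group 11; removing 2 electrons leaves Cu²⁺ with 11 − 2 = 9 d electrons.
Tetrahedral fields are weak (Δₜ ≈ 4/9 Δₒ), so electrons fill high-spin.
Electron filling gives e⁴ t₂⁵.
Orbital CFSE = 4(-0.6) + 5(0.4) = -0.4Δₜ = -0.4 × 5020 = -2008 cm⁻¹.

-2008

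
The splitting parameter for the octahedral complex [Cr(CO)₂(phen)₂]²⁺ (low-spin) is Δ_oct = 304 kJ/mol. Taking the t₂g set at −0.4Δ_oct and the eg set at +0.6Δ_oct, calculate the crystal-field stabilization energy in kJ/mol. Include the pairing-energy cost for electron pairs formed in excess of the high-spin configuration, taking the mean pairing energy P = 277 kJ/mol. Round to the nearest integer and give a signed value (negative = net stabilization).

Ligand charges: 2×(+0) from CO and 2×(+0) from phen sum to +0; with overall charge +2, Cr is +2.
Group 6 minus oxidation state +2 gives a d⁴ configuration for Cr²⁺.
The d⁴ electrons fill as t₂g⁴ eg⁰.
CFSE(orbital) = 4×(-0.4Δ_oct) + 0×(0.6Δ_oct) = -1.6Δ_oct; with Δ_oct = 304 kJ/mol that is -486 kJ/mol.
Relative to high-spin t₂g³ eg¹ (0 paired), the low-spin configuration has 1 additional pair, contributing +1 × 277 = +277 kJ/mol.
Overall CFSE = -486 + 277 = -209 kJ/mol.

-209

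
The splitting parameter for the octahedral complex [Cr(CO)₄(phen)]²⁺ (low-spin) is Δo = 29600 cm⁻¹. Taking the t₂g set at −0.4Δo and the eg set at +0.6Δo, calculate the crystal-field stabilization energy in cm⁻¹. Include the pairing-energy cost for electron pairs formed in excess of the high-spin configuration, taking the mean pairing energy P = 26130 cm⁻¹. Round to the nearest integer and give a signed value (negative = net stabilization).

-21230

Ligand charges: 4×(+0) from CO and 1×(+0) from phen sum to +0; with overall charge +2, Cr is +2.
Group 6 minus oxidation state +2 gives a d⁴ configuration for Cr²⁺.
Configuration: t₂g⁴ eg⁰.
The orbital stabilization is -1.6Δo = -1.6 × 29600 = -47360 cm⁻¹.
Pairing penalty: 1 pair vs 0 in the high-spin reference → 1 extra × P = 26130 cm⁻¹.
Net CFSE = -47360 + 26130 = -21230 cm⁻¹.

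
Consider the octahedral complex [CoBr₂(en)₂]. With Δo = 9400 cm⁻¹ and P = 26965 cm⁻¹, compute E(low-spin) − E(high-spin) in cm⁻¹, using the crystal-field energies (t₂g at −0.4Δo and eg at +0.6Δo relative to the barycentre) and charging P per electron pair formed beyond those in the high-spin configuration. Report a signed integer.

Ligand charges: 2×(-1) from Br⁻ and 2×(+0) from en sum to -2; with overall charge +0, Co is +2.
Co sits in group 9; removing 2 electrons leaves Co²⁺ with 9 − 2 = 7 d electrons.
High-spin: t₂g⁵ eg², CFSE = -0.8Δo = -7520 cm⁻¹.
Low-spin t₂g⁶ eg¹ gives -1.8Δo = -16920 cm⁻¹, but forming 1 extra pair costs 1P = 26965 cm⁻¹, so E(LS) = -16920 + 26965 = 10045 cm⁻¹.
E(LS) − E(HS) = 10045 − (-7520) = 17565 cm⁻¹.

17565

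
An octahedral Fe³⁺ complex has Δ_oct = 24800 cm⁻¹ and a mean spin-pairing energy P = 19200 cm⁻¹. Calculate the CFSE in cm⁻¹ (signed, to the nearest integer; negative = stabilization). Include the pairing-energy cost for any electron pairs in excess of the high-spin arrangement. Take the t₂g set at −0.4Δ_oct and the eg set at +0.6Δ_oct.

Group 8 minus oxidation state +3 gives a d⁵ configuration for Fe³⁺.
Δ_oct > P, so pairing is preferred: the ground state is low-spin.
That gives t₂g⁵ eg⁰.
Orbital CFSE = -2.0Δ_oct = -2.0 × 24800 = -49600 cm⁻¹.
Excess pairs vs high-spin: 2 − 0 = 2; pairing cost = +38400 cm⁻¹.
Net CFSE = -49600 + 38400 = -11200 cm⁻¹.

-11200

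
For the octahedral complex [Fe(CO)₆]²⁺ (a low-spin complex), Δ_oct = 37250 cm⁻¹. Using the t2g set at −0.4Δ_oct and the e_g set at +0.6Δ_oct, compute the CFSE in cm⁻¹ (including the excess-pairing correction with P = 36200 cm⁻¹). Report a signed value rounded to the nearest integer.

CO is neutral, so the +2 overall charge sits on Fe: oxidation state +2.
Fe²⁺: group 8, so d-count = 8 − 2 = 6.
Electron filling gives t2g^6 e_g^0.
The orbital stabilization is -2.4Δ_oct = -2.4 × 37250 = -89400 cm⁻¹.
Relative to high-spin t2g^4 e_g^2 (1 paired), the low-spin configuration has 2 additional pairs, contributing +2 × 36200 = +72400 cm⁻¹.
Overall CFSE = -89400 + 72400 = -17000 cm⁻¹.

-17000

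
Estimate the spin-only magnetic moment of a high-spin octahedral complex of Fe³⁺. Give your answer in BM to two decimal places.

Group 8 minus oxidation state +3 gives a d⁵ configuration for Fe³⁺.
Configuration: t₂g³ eg² → 5 unpaired electrons.
μ(spin-only) = √[5(5+2)] = √35 ≈ 5.92 BM.

5.92 BM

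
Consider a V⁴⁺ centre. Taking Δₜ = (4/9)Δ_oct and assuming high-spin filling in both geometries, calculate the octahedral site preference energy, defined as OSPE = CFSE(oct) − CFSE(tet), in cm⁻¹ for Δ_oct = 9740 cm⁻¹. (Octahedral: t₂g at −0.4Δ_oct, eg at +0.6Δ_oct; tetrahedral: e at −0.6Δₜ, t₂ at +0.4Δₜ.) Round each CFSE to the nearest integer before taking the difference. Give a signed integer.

V⁴⁺: group 5, so d-count = 5 − 4 = 1.
Octahedral high-spin t₂g¹ eg⁰: CFSE = -0.4 × 9740 = -3896 cm⁻¹.
Tetrahedral: e¹ t₂⁰, CFSE = 1(−0.6) + 0(+0.4) = -0.6Δₜ = -0.6 × (4/9) × 9740 = -2597 cm⁻¹.
Subtracting, OSPE = -3896 − (-2597) = -1299 cm⁻¹.

-1299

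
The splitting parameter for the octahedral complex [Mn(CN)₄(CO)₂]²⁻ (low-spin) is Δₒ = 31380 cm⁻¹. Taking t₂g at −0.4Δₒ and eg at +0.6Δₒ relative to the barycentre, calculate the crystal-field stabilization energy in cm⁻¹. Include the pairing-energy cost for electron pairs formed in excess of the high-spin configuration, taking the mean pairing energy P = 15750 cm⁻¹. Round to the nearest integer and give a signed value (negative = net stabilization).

-31260

Ligand charges: 4×(-1) from CN⁻ and 2×(+0) from CO sum to -4; with overall charge -2, Mn is +2.
Mn is in group 7, so Mn²⁺ is d⁵ (7 − 2 = 5).
Configuration: t₂g⁵ eg⁰.
CFSE(orbital) = 5×(-0.4Δₒ) + 0×(0.6Δₒ) = -2.0Δₒ; with Δₒ = 31380 cm⁻¹ that is -62760 cm⁻¹.
High-spin d⁵ would be t₂g³ eg² with 0 pairs; low-spin has 2, so 2 excess pairs cost +2P = +31500 cm⁻¹.
Combining: -62760 + 31500 = -31260 cm⁻¹.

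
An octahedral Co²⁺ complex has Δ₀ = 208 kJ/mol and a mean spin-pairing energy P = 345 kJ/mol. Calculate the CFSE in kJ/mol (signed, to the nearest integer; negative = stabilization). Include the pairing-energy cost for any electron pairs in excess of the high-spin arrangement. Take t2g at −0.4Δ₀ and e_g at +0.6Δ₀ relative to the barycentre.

-166

Co is in group 9, so Co²⁺ is d⁷ (9 − 2 = 7).
Δ₀ < P, so pairing is avoided: the ground state is high-spin.
That gives t2g^5 e_g^2.
Orbital CFSE = -0.8Δ₀ = -0.8 × 208 = -166 kJ/mol.
High-spin has no excess pairs, so no pairing correction applies.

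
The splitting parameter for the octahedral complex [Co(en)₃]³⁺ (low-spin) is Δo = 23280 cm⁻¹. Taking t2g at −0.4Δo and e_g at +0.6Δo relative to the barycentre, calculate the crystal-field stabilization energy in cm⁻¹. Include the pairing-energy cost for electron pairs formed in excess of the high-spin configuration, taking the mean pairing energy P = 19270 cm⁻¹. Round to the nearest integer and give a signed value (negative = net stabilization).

en is neutral, so the +3 overall charge sits on Co: oxidation state +3.
Group 9 minus oxidation state +3 gives a d⁶ configuration for Co³⁺.
The d⁶ electrons fill as t2g^6 e_g^0.
Orbital CFSE = 6(-0.4) + 0(0.6) = -2.4Δo = -2.4 × 23280 = -55872 cm⁻¹.
High-spin d⁶ would be t2g^4 e_g^2 with 1 pair; low-spin has 3, so 2 excess pairs cost +2P = +38540 cm⁻¹.
Combining: -55872 + 38540 = -17332 cm⁻¹.

-17332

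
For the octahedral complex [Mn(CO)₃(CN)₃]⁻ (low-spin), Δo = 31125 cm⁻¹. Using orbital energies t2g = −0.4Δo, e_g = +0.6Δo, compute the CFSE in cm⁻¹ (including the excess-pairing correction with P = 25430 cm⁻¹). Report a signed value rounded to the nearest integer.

Ligand charges: 3×(+0) from CO and 3×(-1) from CN⁻ sum to -3; with overall charge -1, Mn is +2.
Group 7 minus oxidation state +2 gives a d⁵ configuration for Mn²⁺.
The d⁵ electrons fill as t2g^5 e_g^0.
Orbital CFSE = 5(-0.4) + 0(0.6) = -2.0Δo = -2.0 × 31125 = -62250 cm⁻¹.
High-spin d⁵ would be t2g^3 e_g^2 with 0 pairs; low-spin has 2, so 2 excess pairs cost +2P = +50860 cm⁻¹.
Net CFSE = -62250 + 50860 = -11390 cm⁻¹.

-11390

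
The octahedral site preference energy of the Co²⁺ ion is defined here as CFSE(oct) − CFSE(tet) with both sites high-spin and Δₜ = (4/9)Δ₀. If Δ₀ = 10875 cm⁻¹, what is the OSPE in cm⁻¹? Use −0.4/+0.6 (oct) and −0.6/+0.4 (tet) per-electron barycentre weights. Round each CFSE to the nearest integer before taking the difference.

-2900

Co is in group 9, so Co²⁺ is d⁷ (9 − 2 = 7).
Octahedral (high-spin): t₂g⁵ eg², CFSE = 5(−0.4) + 2(+0.6) = -0.8Δ₀ = -0.8 × 10875 = -8700 cm⁻¹.
Tetrahedral e⁴ t₂³ gives -1.2Δₜ = -1.2 × (4/9) × 10875 = -5800 cm⁻¹.
OSPE = CFSE(oct) − CFSE(tet) = -8700 − (-5800) = -2900 cm⁻¹.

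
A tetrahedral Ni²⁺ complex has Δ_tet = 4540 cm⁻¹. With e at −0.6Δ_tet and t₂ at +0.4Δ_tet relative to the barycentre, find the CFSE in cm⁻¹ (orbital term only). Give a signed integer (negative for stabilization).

-3632

Ni is in group 10, so Ni²⁺ is d⁸ (10 − 2 = 8).
Tetrahedral splitting is small, so the complex is high-spin.
Electron filling gives e⁴ t₂⁴.
CFSE(orbital) = 4×(-0.6Δ_tet) + 4×(0.4Δ_tet) = -0.8Δ_tet; with Δ_tet = 4540 cm⁻¹ that is -3632 cm⁻¹.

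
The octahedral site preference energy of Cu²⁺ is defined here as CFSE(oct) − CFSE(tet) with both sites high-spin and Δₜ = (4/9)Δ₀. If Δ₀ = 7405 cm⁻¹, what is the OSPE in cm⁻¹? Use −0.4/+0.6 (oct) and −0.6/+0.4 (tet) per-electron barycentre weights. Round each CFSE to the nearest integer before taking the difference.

-3127

Cu sits in group 11; removing 2 electrons leaves Cu²⁺ with 11 − 2 = 9 d electrons.
Octahedral (high-spin): t2g^6 e_g^3, CFSE = 6(−0.4) + 3(+0.6) = -0.6Δ₀ = -0.6 × 7405 = -4443 cm⁻¹.
Tetrahedral e^4 t2^5 gives -0.4Δₜ = -0.4 × (4/9) × 7405 = -1316 cm⁻¹.
OSPE = -4443 − (-1316) = -3127 cm⁻¹.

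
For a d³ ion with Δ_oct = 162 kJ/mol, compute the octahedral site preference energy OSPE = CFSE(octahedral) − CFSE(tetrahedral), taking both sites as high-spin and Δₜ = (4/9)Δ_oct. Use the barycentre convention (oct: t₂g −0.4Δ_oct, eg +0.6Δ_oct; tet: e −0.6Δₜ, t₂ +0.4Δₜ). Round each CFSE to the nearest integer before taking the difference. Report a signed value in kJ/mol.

In an octahedral site d³ (HS) is t₂g³ eg⁰, giving CFSE(oct) = -1.2Δ_oct = -194 kJ/mol.
Tetrahedral e² t₂¹ gives -0.8Δₜ = -0.8 × (4/9) × 162 = -58 kJ/mol.
OSPE = -194 − (-58) = -136 kJ/mol.

-136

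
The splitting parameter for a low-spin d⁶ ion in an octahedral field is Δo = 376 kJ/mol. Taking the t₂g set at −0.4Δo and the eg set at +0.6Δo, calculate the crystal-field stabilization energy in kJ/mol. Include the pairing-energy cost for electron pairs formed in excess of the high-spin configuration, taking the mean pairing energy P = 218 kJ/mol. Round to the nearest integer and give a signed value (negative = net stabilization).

Configuration: t₂g⁶ eg⁰.
The orbital stabilization is -2.4Δo = -2.4 × 376 = -902 kJ/mol.
High-spin d⁶ would be t₂g⁴ eg² with 1 pair; low-spin has 3, so 2 excess pairs cost +2P = +436 kJ/mol.
Combining: -902 + 436 = -466 kJ/mol.

-466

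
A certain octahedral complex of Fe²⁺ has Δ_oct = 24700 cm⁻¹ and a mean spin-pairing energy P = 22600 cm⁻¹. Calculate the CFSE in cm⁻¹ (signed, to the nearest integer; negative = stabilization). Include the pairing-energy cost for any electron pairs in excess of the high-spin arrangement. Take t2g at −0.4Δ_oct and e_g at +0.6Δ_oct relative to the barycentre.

Fe sits in group 8; removing 2 electrons leaves Fe²⁺ with 8 − 2 = 6 d electrons.
Since Δ_oct = 24700 cm⁻¹ > P = 22600 cm⁻¹, the complex adopts the low-spin configuration.
Filling d⁶ accordingly: t2g^6 e_g^0.
Orbital CFSE = -2.4Δ_oct = -2.4 × 24700 = -59280 cm⁻¹.
Excess pairs vs high-spin: 3 − 1 = 2; pairing cost = +45200 cm⁻¹.
Net CFSE = -59280 + 45200 = -14080 cm⁻¹.

-14080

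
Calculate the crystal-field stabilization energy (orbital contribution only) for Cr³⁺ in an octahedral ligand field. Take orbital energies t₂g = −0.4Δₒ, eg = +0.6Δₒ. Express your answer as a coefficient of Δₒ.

-1.2 Δₒ

Cr sits in group 6; removing 3 electrons leaves Cr³⁺ with 6 − 3 = 3 d electrons.
Configuration: t₂g³ eg⁰.
CFSE = 3(-0.4Δₒ) + 0(0.6Δₒ) = -1.2Δₒ + 0.0Δₒ = -1.2Δₒ.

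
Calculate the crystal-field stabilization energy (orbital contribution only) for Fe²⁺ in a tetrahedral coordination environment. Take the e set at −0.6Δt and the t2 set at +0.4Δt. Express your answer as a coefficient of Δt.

Fe is in group 8, so Fe²⁺ is d⁶ (8 − 2 = 6).
Tetrahedral fields are weak (Δₜ ≈ 4/9 Δₒ), so electrons fill high-spin.
Configuration: e^3 t2^3.
CFSE = 3(-0.6Δt) + 3(0.4Δt) = -1.8Δt + 1.2Δt = -0.6Δt.

-0.6 Δt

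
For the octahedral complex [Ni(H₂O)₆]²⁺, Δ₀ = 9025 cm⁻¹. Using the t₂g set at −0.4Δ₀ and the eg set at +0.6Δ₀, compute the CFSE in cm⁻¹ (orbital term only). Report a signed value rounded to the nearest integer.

-10830

H₂O is neutral, so the +2 overall charge sits on Ni: oxidation state +2.
Group 10 minus oxidation state +2 gives a d⁸ configuration for Ni²⁺.
The d⁸ electrons fill as t₂g⁶ eg².
The orbital stabilization is -1.2Δ₀ = -1.2 × 9025 = -10830 cm⁻¹.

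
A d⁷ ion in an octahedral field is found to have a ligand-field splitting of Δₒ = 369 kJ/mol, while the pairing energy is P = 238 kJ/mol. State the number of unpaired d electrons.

1

Here Δₒ > P (369 > 238), so the low-spin state is favoured.
That gives t2g^6 e_g^1.
Unpaired electrons: 1.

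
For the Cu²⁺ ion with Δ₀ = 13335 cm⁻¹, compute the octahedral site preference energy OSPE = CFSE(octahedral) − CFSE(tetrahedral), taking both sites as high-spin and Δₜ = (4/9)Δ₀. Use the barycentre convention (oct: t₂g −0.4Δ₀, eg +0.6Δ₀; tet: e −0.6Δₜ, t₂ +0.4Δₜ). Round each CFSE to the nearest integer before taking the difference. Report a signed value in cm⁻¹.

Cu is in group 11, so Cu²⁺ is d⁹ (11 − 2 = 9).
In an octahedral site d⁹ (HS) is t₂g⁶ eg³, giving CFSE(oct) = -0.6Δ₀ = -8001 cm⁻¹.
Tetrahedral e⁴ t₂⁵ gives -0.4Δₜ = -0.4 × (4/9) × 13335 = -2371 cm⁻¹.
OSPE = CFSE(oct) − CFSE(tet) = -8001 − (-2371) = -5630 cm⁻¹.

-5630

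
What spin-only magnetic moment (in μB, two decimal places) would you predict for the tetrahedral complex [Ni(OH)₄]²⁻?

Each OH⁻ contributes -1; 4 × (-1) = -4. With overall charge -2, Ni is in the +2 oxidation state.
Group 10 minus oxidation state +2 gives a d⁸ configuration for Ni²⁺.
Tetrahedral fields are weak (Δₜ ≈ 4/9 Δₒ), so electrons fill high-spin.
Configuration: e⁴ t₂⁴ → 2 unpaired electrons.
μ(spin-only) = √[2(2+2)] = √8 ≈ 2.83 μB.

2.83 μB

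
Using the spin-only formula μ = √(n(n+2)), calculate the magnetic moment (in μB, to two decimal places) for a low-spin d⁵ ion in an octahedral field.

Configuration: t2g^5 e_g^0 → 1 unpaired electron.
μ(spin-only) = √[1(1+2)] = √3 ≈ 1.73 μB.

1.73 μB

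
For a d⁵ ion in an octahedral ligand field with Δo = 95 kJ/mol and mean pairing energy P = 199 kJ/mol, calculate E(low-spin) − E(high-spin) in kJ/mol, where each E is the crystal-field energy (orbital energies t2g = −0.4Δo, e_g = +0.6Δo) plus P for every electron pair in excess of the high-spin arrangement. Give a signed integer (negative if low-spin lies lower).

208

High-spin d⁵ fills as t2g^3 e_g^2 with CFSE 3(−0.4) + 2(+0.6) = 0.0Δo = 0 kJ/mol.
For low-spin the configuration is t2g^5 e_g^0: orbital energy -2.0 × 95 = -190 kJ/mol, and 2 additional pairs relative to high-spin add 398 kJ/mol, giving 208 kJ/mol.
Thus E(LS) − E(HS) = 208 kJ/mol.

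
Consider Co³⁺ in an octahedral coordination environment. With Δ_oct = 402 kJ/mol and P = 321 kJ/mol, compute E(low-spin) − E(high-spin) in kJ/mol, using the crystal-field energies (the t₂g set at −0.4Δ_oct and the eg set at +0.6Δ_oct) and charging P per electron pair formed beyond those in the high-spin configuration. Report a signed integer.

-162

Co³⁺: group 9, so d-count = 9 − 3 = 6.
High-spin: t₂g⁴ eg², CFSE = -0.4Δ_oct = -161 kJ/mol.
Low-spin t₂g⁶ eg⁰ gives -2.4Δ_oct = -965 kJ/mol, but forming 2 extra pairs costs 2P = 642 kJ/mol, so E(LS) = -965 + 642 = -323 kJ/mol.
Thus E(LS) − E(HS) = -162 kJ/mol.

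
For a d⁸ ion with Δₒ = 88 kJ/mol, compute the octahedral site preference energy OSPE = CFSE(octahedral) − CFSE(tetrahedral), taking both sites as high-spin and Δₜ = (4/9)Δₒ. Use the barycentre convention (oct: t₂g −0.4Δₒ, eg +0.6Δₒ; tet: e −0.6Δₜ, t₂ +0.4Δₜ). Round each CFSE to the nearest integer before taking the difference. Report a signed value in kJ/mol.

-75

In an octahedral site d⁸ (HS) is t₂g⁶ eg², giving CFSE(oct) = -1.2Δₒ = -106 kJ/mol.
Tetrahedral e⁴ t₂⁴ gives -0.8Δₜ = -0.8 × (4/9) × 88 = -31 kJ/mol.
Subtracting, OSPE = -106 − (-31) = -75 kJ/mol.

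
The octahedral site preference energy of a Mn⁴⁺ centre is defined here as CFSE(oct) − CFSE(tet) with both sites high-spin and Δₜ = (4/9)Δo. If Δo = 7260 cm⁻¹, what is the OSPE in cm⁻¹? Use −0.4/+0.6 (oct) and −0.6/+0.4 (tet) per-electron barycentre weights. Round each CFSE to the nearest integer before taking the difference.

-6131

Group 7 minus oxidation state +4 gives a d³ configuration for Mn⁴⁺.
In an octahedral site d³ (HS) is t₂g³ eg⁰, giving CFSE(oct) = -1.2Δo = -8712 cm⁻¹.
Tetrahedral: e² t₂¹, CFSE = 2(−0.6) + 1(+0.4) = -0.8Δₜ = -0.8 × (4/9) × 7260 = -2581 cm⁻¹.
OSPE = -8712 − (-2581) = -6131 cm⁻¹.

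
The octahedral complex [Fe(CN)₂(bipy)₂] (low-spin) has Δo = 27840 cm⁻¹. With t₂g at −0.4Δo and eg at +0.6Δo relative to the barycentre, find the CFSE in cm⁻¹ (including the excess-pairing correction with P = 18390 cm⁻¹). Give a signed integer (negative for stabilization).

-30036

Ligand charges: 2×(-1) from CN⁻ and 2×(+0) from bipy sum to -2; with overall charge +0, Fe is +2.
Group 8 minus oxidation state +2 gives a d⁶ configuration for Fe²⁺.
Configuration: t₂g⁶ eg⁰.
CFSE(orbital) = 6×(-0.4Δo) + 0×(0.6Δo) = -2.4Δo; with Δo = 27840 cm⁻¹ that is -66816 cm⁻¹.
High-spin d⁶ would be t₂g⁴ eg² with 1 pair; low-spin has 3, so 2 excess pairs cost +2P = +36780 cm⁻¹.
Net CFSE = -66816 + 36780 = -30036 cm⁻¹.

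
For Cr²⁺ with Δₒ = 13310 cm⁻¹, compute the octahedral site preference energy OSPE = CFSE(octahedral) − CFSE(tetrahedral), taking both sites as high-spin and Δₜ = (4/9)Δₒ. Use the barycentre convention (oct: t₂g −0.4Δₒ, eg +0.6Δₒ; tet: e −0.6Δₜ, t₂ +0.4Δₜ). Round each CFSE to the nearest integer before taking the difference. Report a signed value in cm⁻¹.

-5620

Cr²⁺: group 6, so d-count = 6 − 2 = 4.
Octahedral high-spin t₂g³ eg¹: CFSE = -0.6 × 13310 = -7986 cm⁻¹.
Tetrahedral: e² t₂², CFSE = 2(−0.6) + 2(+0.4) = -0.4Δₜ = -0.4 × (4/9) × 13310 = -2366 cm⁻¹.
OSPE = -7986 − (-2366) = -5620 cm⁻¹.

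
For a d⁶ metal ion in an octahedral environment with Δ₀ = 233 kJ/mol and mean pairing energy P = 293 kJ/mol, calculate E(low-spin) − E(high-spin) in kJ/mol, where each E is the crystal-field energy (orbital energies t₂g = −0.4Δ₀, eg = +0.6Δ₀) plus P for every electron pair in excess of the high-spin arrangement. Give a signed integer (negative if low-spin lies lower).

High-spin: t₂g⁴ eg², CFSE = -0.4Δ₀ = -93 kJ/mol.
For low-spin the configuration is t₂g⁶ eg⁰: orbital energy -2.4 × 233 = -559 kJ/mol, and 2 additional pairs relative to high-spin add 586 kJ/mol, giving 27 kJ/mol.
E(LS) − E(HS) = 27 − (-93) = 120 kJ/mol.

120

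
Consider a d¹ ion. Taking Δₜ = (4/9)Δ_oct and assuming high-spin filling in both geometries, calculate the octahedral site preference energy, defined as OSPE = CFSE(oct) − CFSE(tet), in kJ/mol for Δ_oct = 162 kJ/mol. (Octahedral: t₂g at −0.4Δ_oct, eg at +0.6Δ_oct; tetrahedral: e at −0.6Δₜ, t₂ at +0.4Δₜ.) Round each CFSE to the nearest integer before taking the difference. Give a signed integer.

Octahedral high-spin t2g^1 e_g^0: CFSE = -0.4 × 162 = -65 kJ/mol.
Tetrahedral e^1 t2^0 gives -0.6Δₜ = -0.6 × (4/9) × 162 = -43 kJ/mol.
Subtracting, OSPE = -65 − (-43) = -22 kJ/mol.

-22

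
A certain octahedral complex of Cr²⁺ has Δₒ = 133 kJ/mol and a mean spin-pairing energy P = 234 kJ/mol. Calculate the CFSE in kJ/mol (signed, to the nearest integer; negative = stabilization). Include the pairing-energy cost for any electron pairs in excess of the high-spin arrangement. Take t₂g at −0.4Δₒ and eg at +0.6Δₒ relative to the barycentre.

-80

Group 6 minus oxidation state +2 gives a d⁴ configuration for Cr²⁺.
With Δₒ < P the complex is high-spin.
That gives t₂g³ eg¹.
Orbital CFSE = -0.6Δₒ = -0.6 × 133 = -80 kJ/mol.
High-spin has no excess pairs, so no pairing correction applies.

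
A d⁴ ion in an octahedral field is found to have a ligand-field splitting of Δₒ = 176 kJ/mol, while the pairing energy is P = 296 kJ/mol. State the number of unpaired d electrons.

4

Δₒ < P, so pairing is avoided: the ground state is high-spin.
Filling d⁴ accordingly: t₂g³ eg¹.
Unpaired electrons: 4.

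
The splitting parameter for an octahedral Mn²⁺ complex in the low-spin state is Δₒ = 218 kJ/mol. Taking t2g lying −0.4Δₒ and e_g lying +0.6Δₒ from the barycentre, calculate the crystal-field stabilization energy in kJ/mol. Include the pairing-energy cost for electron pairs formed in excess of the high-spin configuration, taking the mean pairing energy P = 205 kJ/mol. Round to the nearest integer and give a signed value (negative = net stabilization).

Mn²⁺: group 7, so d-count = 7 − 2 = 5.
Configuration: t2g^5 e_g^0.
The orbital stabilization is -2.0Δₒ = -2.0 × 218 = -436 kJ/mol.
Pairing penalty: 2 pairs vs 0 in the high-spin reference → 2 extra × P = 410 kJ/mol.
Overall CFSE = -436 + 410 = -26 kJ/mol.

-26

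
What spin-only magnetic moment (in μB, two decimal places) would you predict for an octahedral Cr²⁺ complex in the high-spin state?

Cr is in group 6, so Cr²⁺ is d⁴ (6 − 2 = 4).
Configuration: t2g^3 e_g^1 → 4 unpaired electrons.
μ(spin-only) = √[4(4+2)] = √24 ≈ 4.90 μB.

4.90 μB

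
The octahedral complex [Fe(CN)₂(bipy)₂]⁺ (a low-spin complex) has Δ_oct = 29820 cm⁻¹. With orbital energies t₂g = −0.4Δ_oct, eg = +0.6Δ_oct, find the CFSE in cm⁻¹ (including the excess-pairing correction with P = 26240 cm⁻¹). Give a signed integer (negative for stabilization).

-7160

Ligand charges: 2×(-1) from CN⁻ and 2×(+0) from bipy sum to -2; with overall charge +1, Fe is +3.
Group 8 minus oxidation state +3 gives a d⁵ configuration for Fe³⁺.
The d⁵ electrons fill as t₂g⁵ eg⁰.
CFSE(orbital) = 5×(-0.4Δ_oct) + 0×(0.6Δ_oct) = -2.0Δ_oct; with Δ_oct = 29820 cm⁻¹ that is -59640 cm⁻¹.
Pairing penalty: 2 pairs vs 0 in the high-spin reference → 2 extra × P = 52480 cm⁻¹.
Overall CFSE = -59640 + 52480 = -7160 cm⁻¹.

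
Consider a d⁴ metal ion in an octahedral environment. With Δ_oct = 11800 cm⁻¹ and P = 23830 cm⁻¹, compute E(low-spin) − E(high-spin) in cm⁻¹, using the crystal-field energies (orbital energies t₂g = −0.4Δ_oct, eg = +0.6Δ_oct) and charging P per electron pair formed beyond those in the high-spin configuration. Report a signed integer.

High-spin: t₂g³ eg¹, CFSE = -0.6Δ_oct = -7080 cm⁻¹.
For low-spin the configuration is t₂g⁴ eg⁰: orbital energy -1.6 × 11800 = -18880 cm⁻¹, and 1 additional pair relative to high-spin adds 23830 cm⁻¹, giving 4950 cm⁻¹.
The difference is 4950 − (-7080) = 12030 cm⁻¹, so high-spin lies lower.

12030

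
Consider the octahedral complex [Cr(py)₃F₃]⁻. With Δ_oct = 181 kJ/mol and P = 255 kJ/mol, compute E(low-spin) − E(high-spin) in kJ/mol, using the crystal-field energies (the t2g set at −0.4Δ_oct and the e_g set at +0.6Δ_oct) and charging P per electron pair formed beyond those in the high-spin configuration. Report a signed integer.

74

Ligand charges: 3×(+0) from py and 3×(-1) from F⁻ sum to -3; with overall charge -1, Cr is +2.
Cr is in group 6, so Cr²⁺ is d⁴ (6 − 2 = 4).
In the high-spin limit (t2g^3 e_g^1) the orbital term is -0.6Δ_oct = -109 kJ/mol, with no excess pairing.
Low-spin: t2g^4 e_g^0, orbital CFSE = -1.6Δ_oct = -290 kJ/mol; plus 1 excess pair × P = +255 kJ/mol; total -35 kJ/mol.
E(LS) − E(HS) = -35 − (-109) = 74 kJ/mol.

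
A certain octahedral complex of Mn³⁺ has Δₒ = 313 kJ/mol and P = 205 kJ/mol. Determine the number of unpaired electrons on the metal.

Mn is in group 7, so Mn³⁺ is d⁴ (7 − 3 = 4).
Here Δₒ > P (313 > 205), so the low-spin state is favoured.
Configuration: t2g^4 e_g^0.
Unpaired electrons: 2.

2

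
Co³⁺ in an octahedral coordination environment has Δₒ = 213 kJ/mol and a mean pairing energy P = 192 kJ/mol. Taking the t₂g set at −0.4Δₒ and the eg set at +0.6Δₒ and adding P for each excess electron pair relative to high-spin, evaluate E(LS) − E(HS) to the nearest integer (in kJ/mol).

-42

Group 9 minus oxidation state +3 gives a d⁶ configuration for Co³⁺.
In the high-spin limit (t₂g⁴ eg²) the orbital term is -0.4Δₒ = -85 kJ/mol, with no excess pairing.
Low-spin t₂g⁶ eg⁰ gives -2.4Δₒ = -511 kJ/mol, but forming 2 extra pairs costs 2P = 384 kJ/mol, so E(LS) = -511 + 384 = -127 kJ/mol.
E(LS) − E(HS) = -127 − (-85) = -42 kJ/mol.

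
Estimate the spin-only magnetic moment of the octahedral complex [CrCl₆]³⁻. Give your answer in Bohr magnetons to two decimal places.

Each Cl⁻ contributes -1; 6 × (-1) = -6. With overall charge -3, Cr is in the +3 oxidation state.
Group 6 minus oxidation state +3 gives a d³ configuration for Cr³⁺.
Configuration: t₂g³ eg⁰ → 3 unpaired electrons.
μ(spin-only) = √[3(3+2)] = √15 ≈ 3.87 Bohr magnetons.

3.87 Bohr magnetons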